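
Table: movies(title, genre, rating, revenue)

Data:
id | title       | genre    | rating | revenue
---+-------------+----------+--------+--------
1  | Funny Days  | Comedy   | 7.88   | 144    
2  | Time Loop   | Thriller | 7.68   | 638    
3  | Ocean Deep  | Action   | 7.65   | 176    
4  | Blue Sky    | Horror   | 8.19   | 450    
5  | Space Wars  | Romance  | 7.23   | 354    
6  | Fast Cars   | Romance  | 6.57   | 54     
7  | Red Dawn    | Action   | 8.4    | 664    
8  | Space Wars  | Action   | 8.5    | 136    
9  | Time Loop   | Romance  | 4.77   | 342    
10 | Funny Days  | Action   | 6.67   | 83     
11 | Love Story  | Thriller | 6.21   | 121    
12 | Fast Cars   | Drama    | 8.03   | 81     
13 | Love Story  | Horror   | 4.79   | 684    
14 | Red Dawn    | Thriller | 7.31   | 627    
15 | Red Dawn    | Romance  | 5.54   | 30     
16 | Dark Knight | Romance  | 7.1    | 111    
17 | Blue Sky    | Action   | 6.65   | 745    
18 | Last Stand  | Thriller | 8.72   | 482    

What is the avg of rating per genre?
SELECT genre, AVG(rating) as result
FROM movies
GROUP BY genre

Result:
  Action: 7.57
  Comedy: 7.88
  Drama: 8.03
  Horror: 6.49
  Romance: 6.24
  Thriller: 7.48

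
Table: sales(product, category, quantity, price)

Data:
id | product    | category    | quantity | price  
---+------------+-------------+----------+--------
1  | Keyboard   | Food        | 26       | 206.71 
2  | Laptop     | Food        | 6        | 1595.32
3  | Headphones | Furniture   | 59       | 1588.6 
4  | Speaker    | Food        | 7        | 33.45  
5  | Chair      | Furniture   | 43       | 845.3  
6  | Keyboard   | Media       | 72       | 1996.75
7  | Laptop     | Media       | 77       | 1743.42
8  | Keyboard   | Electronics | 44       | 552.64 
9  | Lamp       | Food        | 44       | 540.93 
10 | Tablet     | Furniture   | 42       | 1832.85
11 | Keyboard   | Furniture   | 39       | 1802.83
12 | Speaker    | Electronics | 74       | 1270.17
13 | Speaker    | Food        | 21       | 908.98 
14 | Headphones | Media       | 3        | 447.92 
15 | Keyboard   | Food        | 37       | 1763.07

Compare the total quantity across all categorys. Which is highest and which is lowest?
SELECT category, SUM(quantity)
FROM sales
GROUP BY category
ORDER BY SUM(quantity)

All groups:
  Electronics: 118
  Food: 141
  Media: 152
  Furniture: 183

Highest: Furniture (183)
Lowest: Electronics (118)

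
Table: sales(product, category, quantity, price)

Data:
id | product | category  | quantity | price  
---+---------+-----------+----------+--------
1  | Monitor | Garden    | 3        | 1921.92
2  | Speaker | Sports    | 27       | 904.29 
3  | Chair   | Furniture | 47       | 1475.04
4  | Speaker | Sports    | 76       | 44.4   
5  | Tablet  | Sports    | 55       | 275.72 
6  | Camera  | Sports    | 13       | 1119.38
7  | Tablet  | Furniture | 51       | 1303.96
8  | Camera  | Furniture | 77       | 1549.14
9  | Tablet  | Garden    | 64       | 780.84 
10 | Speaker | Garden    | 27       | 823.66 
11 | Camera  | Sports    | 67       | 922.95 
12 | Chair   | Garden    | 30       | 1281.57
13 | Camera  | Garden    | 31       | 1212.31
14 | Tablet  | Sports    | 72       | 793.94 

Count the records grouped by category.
SELECT category, COUNT(*) as count
FROM sales
GROUP BY category

Result:
  Furniture: 3
  Garden: 5
  Sports: 6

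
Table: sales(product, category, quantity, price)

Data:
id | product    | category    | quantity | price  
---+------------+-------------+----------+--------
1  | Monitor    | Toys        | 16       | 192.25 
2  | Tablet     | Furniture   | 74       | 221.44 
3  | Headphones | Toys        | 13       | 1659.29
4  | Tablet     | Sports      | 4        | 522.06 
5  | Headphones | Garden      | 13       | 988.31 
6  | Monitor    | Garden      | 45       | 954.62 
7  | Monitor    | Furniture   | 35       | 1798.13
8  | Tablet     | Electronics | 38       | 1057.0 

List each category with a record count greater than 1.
SELECT category, COUNT(*) as cnt
FROM sales
GROUP BY category
HAVING COUNT(*) > 1

Result:
  Furniture: 2
  Garden: 2
  Toys: 2

Note: HAVING filters groups after aggregation, WHERE filters rows before.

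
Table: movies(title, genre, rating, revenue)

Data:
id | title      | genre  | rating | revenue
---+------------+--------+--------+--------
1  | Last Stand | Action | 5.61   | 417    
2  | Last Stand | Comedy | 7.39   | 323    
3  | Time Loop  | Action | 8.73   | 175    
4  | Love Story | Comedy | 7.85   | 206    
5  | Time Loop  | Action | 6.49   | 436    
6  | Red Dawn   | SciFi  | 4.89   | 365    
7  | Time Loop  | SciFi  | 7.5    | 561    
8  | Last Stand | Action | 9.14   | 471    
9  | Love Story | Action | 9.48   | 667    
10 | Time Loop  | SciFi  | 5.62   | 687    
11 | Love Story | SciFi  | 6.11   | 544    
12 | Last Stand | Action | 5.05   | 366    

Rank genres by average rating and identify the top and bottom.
SELECT genre, AVG(rating)
FROM movies
GROUP BY genre
ORDER BY AVG(rating)

All groups:
  SciFi: 6.03
  Action: 7.42
  Comedy: 7.62

Highest: Comedy (7.62)
Lowest: SciFi (6.03)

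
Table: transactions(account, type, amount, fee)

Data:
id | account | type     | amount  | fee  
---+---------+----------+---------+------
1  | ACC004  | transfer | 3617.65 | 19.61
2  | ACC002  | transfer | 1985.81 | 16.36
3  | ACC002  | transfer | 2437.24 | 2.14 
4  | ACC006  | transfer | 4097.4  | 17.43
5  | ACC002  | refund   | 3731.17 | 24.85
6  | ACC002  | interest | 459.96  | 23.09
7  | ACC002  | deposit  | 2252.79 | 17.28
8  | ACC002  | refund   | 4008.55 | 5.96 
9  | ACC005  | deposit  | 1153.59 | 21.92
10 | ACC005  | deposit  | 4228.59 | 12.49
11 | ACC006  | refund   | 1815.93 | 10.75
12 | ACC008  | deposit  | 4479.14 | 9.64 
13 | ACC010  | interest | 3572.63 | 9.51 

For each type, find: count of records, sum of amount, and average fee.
SELECT type,
       COUNT(*) as cnt,
       SUM(amount) as total_amount,
       AVG(fee) as avg_fee
FROM transactions
GROUP BY type

Result:
  deposit: 4 records, 12114.11 total amount, 15.33 avg fee
  interest: 2 records, 4032.59 total amount, 16.30 avg fee
  refund: 3 records, 9555.65 total amount, 13.85 avg fee
  transfer: 4 records, 12138.10 total amount, 13.89 avg fee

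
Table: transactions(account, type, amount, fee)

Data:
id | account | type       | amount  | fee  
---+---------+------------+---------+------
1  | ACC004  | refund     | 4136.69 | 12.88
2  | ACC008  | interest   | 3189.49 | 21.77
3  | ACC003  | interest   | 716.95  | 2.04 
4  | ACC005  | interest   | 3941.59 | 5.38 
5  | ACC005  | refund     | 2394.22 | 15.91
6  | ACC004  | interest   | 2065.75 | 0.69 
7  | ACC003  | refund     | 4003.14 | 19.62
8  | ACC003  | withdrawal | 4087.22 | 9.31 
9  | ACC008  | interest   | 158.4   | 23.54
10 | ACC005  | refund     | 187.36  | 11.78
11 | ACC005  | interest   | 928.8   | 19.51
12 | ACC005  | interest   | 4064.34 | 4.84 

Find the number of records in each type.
SELECT type, COUNT(*) as count
FROM transactions
GROUP BY type

Result:
  interest: 7
  refund: 4
  withdrawal: 1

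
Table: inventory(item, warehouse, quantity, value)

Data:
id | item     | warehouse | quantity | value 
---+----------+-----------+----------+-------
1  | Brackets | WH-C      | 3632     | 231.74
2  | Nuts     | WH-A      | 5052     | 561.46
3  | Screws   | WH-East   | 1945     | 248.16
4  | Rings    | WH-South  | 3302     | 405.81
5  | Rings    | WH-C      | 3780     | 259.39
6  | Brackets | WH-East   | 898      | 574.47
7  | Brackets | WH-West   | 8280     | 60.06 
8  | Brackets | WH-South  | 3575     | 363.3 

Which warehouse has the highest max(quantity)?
SELECT warehouse, MAX(quantity) as val
FROM inventory
GROUP BY warehouse
ORDER BY val DESC
LIMIT 1

Result: WH-West with max(quantity) = 8280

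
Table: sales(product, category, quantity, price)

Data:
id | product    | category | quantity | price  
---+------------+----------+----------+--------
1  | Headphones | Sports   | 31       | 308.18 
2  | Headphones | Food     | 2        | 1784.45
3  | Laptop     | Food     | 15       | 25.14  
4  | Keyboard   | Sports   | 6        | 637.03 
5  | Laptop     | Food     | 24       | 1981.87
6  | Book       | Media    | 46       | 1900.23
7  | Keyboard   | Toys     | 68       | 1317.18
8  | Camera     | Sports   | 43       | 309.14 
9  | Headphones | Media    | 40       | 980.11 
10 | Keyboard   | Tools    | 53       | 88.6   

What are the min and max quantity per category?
SELECT category, MIN(quantity), MAX(quantity)
FROM sales
GROUP BY category

Result:
  Food: min=2, max=24
  Media: min=40, max=46
  Sports: min=6, max=43
  Tools: min=53, max=53
  Toys: min=68, max=68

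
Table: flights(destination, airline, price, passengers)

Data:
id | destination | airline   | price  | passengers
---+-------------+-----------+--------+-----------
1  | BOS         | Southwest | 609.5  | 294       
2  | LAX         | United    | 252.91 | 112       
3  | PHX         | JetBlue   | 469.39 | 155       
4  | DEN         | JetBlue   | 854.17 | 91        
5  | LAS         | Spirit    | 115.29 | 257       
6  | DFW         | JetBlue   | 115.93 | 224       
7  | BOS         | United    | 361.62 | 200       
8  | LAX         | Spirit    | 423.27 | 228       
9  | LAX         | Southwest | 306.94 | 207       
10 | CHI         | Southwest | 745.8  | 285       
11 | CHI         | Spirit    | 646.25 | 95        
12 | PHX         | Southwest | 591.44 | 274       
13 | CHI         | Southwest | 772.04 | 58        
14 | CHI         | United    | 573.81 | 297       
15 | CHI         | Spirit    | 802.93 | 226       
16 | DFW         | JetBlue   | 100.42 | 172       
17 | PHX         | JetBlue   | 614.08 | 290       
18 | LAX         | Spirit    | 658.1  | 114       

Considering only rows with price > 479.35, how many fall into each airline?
SELECT airline, COUNT(*)
FROM flights
WHERE price > 479.35
GROUP BY airline

Note: WHERE filters rows before grouping.

Result:
  JetBlue: 2
  Southwest: 4
  Spirit: 3
  United: 1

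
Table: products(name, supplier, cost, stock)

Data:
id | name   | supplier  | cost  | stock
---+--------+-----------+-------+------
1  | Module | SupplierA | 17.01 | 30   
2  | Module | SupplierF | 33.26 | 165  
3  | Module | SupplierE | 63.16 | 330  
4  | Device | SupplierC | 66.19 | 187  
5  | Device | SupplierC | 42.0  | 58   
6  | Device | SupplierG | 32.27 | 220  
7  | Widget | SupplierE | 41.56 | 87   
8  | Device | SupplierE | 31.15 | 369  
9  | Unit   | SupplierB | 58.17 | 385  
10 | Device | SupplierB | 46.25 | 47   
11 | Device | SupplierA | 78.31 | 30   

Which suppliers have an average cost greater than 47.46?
SELECT supplier, AVG(cost)
FROM products
GROUP BY supplier
HAVING AVG(cost) > 47.46

Result:
  SupplierA: avg=47.66
  SupplierB: avg=52.21
  SupplierC: avg=54.10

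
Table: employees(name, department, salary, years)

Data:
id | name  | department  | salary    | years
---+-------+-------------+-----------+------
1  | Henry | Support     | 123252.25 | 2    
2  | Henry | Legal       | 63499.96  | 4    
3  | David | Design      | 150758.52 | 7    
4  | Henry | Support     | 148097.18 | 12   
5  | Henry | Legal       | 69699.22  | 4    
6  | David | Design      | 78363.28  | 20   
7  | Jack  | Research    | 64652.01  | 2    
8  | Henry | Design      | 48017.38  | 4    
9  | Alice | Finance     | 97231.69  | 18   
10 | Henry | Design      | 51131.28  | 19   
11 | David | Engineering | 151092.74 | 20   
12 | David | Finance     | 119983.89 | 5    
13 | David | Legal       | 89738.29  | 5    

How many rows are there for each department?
SELECT department, COUNT(*) as count
FROM employees
GROUP BY department

Result:
  Design: 4
  Engineering: 1
  Finance: 2
  Legal: 3
  Research: 1
  Support: 2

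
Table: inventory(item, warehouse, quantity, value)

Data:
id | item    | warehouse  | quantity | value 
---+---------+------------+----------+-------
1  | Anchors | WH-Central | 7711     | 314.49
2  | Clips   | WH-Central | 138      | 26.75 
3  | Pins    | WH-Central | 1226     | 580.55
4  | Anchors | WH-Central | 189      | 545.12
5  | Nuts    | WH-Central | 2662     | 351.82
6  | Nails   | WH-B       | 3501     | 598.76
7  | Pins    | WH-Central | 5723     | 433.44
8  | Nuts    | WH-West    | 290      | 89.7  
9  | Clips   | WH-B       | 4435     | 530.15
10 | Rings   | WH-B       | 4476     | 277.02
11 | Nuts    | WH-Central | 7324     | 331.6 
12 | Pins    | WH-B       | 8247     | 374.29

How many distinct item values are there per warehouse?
SELECT warehouse, COUNT(DISTINCT item)
FROM inventory
GROUP BY warehouse

Result:
  WH-B: 4 distinct
  WH-Central: 4 distinct
  WH-West: 1 distinct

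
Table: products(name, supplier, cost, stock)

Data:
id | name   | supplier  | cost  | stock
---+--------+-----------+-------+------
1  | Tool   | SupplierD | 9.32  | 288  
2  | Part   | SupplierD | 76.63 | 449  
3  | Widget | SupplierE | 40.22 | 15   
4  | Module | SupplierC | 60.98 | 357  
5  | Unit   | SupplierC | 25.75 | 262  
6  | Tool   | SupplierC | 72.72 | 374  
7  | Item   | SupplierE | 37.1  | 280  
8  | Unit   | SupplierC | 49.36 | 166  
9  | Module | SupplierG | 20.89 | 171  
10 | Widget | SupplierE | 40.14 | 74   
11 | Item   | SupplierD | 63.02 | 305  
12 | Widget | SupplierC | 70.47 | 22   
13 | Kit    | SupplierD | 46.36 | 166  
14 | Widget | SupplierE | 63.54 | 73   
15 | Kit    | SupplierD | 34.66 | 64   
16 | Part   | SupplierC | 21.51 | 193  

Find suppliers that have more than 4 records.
SELECT supplier, COUNT(*) as cnt
FROM products
GROUP BY supplier
HAVING COUNT(*) > 4

Result:
  SupplierC: 6
  SupplierD: 5

Note: HAVING filters groups after aggregation, WHERE filters rows before.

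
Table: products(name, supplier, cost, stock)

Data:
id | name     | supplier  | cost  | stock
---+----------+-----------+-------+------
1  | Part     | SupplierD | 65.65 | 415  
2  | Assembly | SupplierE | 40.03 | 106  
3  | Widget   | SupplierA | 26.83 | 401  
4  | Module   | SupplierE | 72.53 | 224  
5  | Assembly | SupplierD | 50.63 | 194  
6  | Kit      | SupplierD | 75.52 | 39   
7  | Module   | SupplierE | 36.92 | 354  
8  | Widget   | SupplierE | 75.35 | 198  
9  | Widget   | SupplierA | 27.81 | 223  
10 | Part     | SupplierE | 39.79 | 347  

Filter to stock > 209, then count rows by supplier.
SELECT supplier, COUNT(*)
FROM products
WHERE stock > 209
GROUP BY supplier

Note: WHERE filters rows before grouping.

Result:
  SupplierA: 2
  SupplierD: 1
  SupplierE: 3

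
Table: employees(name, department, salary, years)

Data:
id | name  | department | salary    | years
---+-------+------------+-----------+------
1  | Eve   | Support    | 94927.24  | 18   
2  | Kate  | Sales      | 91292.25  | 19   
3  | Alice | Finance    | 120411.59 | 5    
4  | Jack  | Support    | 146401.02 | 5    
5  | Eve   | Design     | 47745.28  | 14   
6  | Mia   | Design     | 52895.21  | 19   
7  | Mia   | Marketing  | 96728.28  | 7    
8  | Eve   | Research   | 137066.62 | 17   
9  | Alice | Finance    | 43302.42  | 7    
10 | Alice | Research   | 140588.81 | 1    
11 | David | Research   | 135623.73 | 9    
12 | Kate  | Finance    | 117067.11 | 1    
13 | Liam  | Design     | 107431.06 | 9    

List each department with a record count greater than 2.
SELECT department, COUNT(*) as cnt
FROM employees
GROUP BY department
HAVING COUNT(*) > 2

Result:
  Design: 3
  Finance: 3
  Research: 3

Note: HAVING filters groups after aggregation, WHERE filters rows before.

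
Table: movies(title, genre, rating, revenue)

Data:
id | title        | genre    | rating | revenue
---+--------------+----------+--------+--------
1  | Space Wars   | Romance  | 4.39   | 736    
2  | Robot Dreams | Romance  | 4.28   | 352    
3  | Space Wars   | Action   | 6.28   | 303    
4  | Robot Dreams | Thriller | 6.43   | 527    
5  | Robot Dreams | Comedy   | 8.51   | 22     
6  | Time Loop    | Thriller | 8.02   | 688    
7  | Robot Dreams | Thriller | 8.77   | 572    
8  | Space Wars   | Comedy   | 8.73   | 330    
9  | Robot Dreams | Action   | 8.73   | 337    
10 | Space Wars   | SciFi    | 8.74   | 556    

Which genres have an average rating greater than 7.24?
SELECT genre, AVG(rating)
FROM movies
GROUP BY genre
HAVING AVG(rating) > 7.24

Result:
  Action: avg=7.51
  Comedy: avg=8.62
  SciFi: avg=8.74
  Thriller: avg=7.74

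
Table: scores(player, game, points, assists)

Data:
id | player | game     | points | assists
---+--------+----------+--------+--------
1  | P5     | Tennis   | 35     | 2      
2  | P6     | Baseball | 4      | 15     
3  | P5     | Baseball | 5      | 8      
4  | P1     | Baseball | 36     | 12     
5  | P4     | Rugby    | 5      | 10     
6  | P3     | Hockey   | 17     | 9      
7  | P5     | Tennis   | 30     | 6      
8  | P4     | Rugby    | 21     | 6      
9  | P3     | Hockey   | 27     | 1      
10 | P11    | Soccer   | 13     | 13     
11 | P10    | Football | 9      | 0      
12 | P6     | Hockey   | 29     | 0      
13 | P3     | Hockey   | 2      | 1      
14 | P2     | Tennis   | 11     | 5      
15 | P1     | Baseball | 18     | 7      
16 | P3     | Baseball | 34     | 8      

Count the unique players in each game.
SELECT game, COUNT(DISTINCT player)
FROM scores
GROUP BY game

Result:
  Baseball: 4 distinct
  Football: 1 distinct
  Hockey: 2 distinct
  Rugby: 1 distinct
  Soccer: 1 distinct
  Tennis: 2 distinct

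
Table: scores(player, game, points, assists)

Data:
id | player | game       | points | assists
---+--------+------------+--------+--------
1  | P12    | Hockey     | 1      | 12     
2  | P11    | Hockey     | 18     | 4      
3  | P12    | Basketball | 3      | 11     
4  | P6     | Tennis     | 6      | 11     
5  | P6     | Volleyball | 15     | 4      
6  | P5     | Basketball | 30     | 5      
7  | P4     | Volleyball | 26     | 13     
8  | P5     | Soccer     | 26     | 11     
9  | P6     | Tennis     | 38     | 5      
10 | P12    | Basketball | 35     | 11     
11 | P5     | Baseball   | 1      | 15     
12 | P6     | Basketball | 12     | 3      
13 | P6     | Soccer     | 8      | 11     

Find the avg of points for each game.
SELECT game, AVG(points) as result
FROM scores
GROUP BY game

Result:
  Baseball: 1.00
  Basketball: 20.00
  Hockey: 9.50
  Soccer: 17.00
  Tennis: 22.00
  Volleyball: 20.50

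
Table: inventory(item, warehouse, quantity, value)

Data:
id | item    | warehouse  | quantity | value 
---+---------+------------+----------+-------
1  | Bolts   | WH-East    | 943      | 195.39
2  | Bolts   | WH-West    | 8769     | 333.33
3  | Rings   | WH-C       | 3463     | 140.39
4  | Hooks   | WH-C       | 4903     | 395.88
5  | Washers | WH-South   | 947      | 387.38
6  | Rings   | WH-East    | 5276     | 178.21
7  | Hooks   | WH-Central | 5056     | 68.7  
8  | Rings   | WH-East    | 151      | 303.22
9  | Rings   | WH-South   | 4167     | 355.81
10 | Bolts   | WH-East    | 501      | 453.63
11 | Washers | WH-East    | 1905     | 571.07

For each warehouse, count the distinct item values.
SELECT warehouse, COUNT(DISTINCT item)
FROM inventory
GROUP BY warehouse

Result:
  WH-C: 2 distinct
  WH-Central: 1 distinct
  WH-East: 3 distinct
  WH-South: 2 distinct
  WH-West: 1 distinct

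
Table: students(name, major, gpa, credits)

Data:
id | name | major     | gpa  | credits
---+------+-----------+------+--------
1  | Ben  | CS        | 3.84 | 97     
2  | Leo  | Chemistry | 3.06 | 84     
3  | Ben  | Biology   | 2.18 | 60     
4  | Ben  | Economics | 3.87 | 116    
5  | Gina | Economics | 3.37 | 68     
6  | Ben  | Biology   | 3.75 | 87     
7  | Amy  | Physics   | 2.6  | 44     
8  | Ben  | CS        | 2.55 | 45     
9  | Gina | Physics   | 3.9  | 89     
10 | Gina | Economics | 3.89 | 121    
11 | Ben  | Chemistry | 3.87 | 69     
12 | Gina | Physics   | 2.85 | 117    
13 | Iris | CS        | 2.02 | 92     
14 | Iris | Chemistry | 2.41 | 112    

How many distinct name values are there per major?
SELECT major, COUNT(DISTINCT name)
FROM students
GROUP BY major

Result:
  Biology: 1 distinct
  CS: 2 distinct
  Chemistry: 3 distinct
  Economics: 2 distinct
  Physics: 2 distinct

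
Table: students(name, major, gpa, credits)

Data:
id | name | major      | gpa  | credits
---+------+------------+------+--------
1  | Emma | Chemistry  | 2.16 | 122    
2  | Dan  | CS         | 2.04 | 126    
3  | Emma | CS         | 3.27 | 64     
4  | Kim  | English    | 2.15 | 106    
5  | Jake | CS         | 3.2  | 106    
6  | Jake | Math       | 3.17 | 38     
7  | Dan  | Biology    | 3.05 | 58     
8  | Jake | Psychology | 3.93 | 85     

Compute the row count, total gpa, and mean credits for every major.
SELECT major,
       COUNT(*) as cnt,
       SUM(gpa) as total_gpa,
       AVG(credits) as avg_credits
FROM students
GROUP BY major

Result:
  Biology: 1 records, 3.05 total gpa, 58.00 avg credits
  CS: 3 records, 8.51 total gpa, 98.67 avg credits
  Chemistry: 1 records, 2.16 total gpa, 122.00 avg credits
  English: 1 records, 2.15 total gpa, 106.00 avg credits
  Math: 1 records, 3.17 total gpa, 38.00 avg credits
  Psychology: 1 records, 3.93 total gpa, 85.00 avg credits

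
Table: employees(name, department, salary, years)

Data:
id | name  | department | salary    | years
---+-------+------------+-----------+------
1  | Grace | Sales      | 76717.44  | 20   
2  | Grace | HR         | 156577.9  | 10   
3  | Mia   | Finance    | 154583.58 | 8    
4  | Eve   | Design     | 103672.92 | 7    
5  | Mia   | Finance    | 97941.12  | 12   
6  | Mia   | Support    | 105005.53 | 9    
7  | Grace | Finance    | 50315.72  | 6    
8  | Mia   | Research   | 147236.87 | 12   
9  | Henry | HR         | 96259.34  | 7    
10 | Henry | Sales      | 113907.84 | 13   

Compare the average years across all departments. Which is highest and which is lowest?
SELECT department, AVG(years)
FROM employees
GROUP BY department
ORDER BY AVG(years)

All groups:
  Design: 7.00
  HR: 8.50
  Finance: 8.67
  Support: 9.00
  Research: 12.00
  Sales: 16.50

Highest: Sales (16.50)
Lowest: Design (7.00)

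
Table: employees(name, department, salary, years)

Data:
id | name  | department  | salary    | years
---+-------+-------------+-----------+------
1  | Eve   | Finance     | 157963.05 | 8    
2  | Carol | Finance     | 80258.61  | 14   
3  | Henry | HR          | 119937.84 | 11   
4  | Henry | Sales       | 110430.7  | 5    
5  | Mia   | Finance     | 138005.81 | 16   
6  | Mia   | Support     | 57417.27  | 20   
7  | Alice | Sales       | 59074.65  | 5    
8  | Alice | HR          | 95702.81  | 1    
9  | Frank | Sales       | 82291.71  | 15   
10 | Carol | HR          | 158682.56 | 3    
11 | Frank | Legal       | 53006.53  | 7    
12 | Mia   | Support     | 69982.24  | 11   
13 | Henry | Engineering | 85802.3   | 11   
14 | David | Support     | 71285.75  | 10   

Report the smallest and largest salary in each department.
SELECT department, MIN(salary), MAX(salary)
FROM employees
GROUP BY department

Result:
  Engineering: min=85802.30, max=85802.30
  Finance: min=80258.61, max=157963.05
  HR: min=95702.81, max=158682.56
  Legal: min=53006.53, max=53006.53
  Sales: min=59074.65, max=110430.70
  Support: min=57417.27, max=71285.75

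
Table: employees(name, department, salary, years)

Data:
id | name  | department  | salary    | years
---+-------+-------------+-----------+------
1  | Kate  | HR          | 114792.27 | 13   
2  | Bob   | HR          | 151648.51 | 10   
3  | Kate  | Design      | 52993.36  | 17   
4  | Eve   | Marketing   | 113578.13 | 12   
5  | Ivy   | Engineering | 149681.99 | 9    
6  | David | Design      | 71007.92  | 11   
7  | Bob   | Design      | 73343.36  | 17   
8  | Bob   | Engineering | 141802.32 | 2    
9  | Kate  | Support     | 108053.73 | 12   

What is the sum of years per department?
SELECT department, SUM(years) as result
FROM employees
GROUP BY department

Result:
  Design: 45
  Engineering: 11
  HR: 23
  Marketing: 12
  Support: 12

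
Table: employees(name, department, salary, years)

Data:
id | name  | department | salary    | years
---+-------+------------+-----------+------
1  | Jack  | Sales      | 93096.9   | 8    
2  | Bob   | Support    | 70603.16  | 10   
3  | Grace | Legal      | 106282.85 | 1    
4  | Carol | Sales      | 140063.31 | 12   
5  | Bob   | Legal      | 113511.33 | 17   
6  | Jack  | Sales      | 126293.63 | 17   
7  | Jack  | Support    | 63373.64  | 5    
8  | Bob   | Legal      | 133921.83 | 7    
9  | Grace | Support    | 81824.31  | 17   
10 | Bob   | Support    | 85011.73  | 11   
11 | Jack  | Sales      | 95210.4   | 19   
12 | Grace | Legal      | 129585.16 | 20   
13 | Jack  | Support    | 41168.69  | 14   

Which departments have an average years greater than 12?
SELECT department, AVG(years)
FROM employees
GROUP BY department
HAVING AVG(years) > 12

Result:
  Sales: avg=14.00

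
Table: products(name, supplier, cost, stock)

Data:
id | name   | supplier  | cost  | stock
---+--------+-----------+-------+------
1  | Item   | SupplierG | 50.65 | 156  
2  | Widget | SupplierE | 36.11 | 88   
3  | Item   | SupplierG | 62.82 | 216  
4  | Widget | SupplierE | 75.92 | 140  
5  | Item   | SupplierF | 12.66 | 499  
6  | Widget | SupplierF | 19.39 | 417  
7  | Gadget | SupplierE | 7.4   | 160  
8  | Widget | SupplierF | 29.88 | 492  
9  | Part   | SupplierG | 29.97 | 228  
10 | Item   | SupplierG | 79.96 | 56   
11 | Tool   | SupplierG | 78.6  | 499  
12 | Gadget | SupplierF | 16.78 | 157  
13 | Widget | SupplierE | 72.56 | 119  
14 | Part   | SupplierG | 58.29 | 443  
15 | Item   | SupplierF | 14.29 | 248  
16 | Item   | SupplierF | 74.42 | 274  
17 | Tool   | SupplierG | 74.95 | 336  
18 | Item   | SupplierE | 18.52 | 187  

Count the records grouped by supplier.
SELECT supplier, COUNT(*) as count
FROM products
GROUP BY supplier

Result:
  SupplierE: 5
  SupplierF: 6
  SupplierG: 7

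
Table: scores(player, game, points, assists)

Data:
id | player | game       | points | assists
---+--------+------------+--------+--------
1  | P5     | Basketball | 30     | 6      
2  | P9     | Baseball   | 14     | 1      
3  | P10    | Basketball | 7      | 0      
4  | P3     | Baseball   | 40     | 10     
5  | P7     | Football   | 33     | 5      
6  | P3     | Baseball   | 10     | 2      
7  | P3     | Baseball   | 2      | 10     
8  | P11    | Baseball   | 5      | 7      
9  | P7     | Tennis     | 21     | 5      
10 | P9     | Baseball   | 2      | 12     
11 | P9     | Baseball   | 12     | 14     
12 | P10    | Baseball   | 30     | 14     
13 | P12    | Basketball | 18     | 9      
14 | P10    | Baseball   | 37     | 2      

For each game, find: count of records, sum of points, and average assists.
SELECT game,
       COUNT(*) as cnt,
       SUM(points) as total_points,
       AVG(assists) as avg_assists
FROM scores
GROUP BY game

Result:
  Baseball: 9 records, 152 total points, 8.00 avg assists
  Basketball: 3 records, 55 total points, 5.00 avg assists
  Football: 1 records, 33 total points, 5.00 avg assists
  Tennis: 1 records, 21 total points, 5.00 avg assists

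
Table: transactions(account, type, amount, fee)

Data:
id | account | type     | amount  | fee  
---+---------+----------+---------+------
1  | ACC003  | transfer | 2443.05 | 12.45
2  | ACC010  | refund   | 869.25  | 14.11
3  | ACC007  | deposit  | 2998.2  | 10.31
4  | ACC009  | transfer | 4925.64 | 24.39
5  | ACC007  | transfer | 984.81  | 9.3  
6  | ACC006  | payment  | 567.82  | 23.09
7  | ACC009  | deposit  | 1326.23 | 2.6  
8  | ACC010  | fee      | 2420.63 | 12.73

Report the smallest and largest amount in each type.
SELECT type, MIN(amount), MAX(amount)
FROM transactions
GROUP BY type

Result:
  deposit: min=1326.23, max=2998.20
  fee: min=2420.63, max=2420.63
  payment: min=567.82, max=567.82
  refund: min=869.25, max=869.25
  transfer: min=984.81, max=4925.64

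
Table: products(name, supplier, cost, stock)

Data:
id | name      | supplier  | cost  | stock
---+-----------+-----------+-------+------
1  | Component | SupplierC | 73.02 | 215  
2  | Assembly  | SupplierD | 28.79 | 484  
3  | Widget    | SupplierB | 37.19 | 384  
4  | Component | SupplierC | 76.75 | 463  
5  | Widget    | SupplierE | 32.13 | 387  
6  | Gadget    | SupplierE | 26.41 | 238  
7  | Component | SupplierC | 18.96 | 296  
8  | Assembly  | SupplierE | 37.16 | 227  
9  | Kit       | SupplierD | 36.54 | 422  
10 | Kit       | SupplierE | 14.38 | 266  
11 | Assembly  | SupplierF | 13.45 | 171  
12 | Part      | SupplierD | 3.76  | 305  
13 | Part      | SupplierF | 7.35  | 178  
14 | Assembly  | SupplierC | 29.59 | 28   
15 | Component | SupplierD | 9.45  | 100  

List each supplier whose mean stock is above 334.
SELECT supplier, AVG(stock)
FROM products
GROUP BY supplier
HAVING AVG(stock) > 334

Result:
  SupplierB: avg=384.00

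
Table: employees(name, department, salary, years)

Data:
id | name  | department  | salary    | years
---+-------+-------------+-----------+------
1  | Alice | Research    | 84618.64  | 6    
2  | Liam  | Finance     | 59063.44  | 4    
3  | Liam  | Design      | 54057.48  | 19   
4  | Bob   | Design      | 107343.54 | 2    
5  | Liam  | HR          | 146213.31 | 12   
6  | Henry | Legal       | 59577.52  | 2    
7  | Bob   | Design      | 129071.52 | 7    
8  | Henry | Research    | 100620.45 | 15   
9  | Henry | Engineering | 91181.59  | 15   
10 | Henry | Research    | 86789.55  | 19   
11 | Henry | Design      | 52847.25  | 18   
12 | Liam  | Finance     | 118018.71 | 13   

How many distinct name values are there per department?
SELECT department, COUNT(DISTINCT name)
FROM employees
GROUP BY department

Result:
  Design: 3 distinct
  Engineering: 1 distinct
  Finance: 1 distinct
  HR: 1 distinct
  Legal: 1 distinct
  Research: 2 distinct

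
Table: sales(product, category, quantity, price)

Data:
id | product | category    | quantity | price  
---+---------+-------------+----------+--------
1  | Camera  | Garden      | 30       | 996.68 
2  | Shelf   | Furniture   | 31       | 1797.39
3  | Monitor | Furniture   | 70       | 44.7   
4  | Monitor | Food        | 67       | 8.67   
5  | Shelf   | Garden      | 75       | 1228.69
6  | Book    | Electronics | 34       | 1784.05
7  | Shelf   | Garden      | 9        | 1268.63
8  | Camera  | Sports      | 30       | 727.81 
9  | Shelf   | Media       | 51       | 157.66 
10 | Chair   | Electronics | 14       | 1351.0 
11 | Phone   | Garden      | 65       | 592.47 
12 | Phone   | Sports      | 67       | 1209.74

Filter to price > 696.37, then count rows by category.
SELECT category, COUNT(*)
FROM sales
WHERE price > 696.37
GROUP BY category

Note: WHERE filters rows before grouping.

Result:
  Electronics: 2
  Furniture: 1
  Garden: 3
  Sports: 2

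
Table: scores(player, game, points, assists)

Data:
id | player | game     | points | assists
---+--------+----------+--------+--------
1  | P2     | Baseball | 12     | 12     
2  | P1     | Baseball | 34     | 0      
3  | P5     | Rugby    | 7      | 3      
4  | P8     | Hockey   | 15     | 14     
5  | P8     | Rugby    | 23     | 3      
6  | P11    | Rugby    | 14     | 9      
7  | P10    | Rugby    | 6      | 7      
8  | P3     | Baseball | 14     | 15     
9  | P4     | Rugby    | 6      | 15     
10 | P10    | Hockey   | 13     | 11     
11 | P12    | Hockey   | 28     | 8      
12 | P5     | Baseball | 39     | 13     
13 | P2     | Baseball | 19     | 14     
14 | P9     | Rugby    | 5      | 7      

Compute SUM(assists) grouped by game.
SELECT game, SUM(assists) as result
FROM scores
GROUP BY game

Result:
  Baseball: 54
  Hockey: 33
  Rugby: 44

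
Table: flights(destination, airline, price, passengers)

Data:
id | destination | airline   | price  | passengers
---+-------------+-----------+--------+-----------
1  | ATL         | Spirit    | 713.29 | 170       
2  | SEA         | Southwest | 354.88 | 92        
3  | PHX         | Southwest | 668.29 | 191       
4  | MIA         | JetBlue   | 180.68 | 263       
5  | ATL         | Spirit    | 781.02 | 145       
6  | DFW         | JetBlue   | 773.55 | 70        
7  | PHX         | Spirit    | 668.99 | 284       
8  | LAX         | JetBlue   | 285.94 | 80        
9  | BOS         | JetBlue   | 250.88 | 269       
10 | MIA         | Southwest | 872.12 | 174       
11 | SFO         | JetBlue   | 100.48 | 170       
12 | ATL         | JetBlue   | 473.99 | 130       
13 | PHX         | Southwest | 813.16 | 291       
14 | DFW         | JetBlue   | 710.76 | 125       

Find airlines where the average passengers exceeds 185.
SELECT airline, AVG(passengers)
FROM flights
GROUP BY airline
HAVING AVG(passengers) > 185

Result:
  Southwest: avg=187.00
  Spirit: avg=199.67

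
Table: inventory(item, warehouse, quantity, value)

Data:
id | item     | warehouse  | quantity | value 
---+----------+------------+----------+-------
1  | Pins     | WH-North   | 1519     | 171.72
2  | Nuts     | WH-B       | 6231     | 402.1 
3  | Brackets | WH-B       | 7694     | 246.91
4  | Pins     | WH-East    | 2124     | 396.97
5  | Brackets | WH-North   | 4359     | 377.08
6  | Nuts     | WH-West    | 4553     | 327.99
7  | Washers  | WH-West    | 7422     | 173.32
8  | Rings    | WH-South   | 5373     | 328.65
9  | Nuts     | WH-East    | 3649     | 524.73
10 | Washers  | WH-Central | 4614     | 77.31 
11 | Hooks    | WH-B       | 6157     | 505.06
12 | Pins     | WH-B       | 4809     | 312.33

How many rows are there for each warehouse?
SELECT warehouse, COUNT(*) as count
FROM inventory
GROUP BY warehouse

Result:
  WH-B: 4
  WH-Central: 1
  WH-East: 2
  WH-North: 2
  WH-South: 1
  WH-West: 2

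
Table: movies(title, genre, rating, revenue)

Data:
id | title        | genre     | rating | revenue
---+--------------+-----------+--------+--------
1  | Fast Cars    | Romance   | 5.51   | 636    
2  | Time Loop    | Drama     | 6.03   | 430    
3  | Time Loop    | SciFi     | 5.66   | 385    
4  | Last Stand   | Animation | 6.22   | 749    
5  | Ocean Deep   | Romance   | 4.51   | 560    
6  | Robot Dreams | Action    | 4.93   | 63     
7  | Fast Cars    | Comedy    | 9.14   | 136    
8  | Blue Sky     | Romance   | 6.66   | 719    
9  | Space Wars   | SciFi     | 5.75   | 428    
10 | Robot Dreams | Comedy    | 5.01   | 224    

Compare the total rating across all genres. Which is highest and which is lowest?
SELECT genre, SUM(rating)
FROM movies
GROUP BY genre
ORDER BY SUM(rating)

All groups:
  Action: 4.93
  Drama: 6.03
  Animation: 6.22
  SciFi: 11.41
  Comedy: 14.15
  Romance: 16.68

Highest: Romance (16.68)
Lowest: Action (4.93)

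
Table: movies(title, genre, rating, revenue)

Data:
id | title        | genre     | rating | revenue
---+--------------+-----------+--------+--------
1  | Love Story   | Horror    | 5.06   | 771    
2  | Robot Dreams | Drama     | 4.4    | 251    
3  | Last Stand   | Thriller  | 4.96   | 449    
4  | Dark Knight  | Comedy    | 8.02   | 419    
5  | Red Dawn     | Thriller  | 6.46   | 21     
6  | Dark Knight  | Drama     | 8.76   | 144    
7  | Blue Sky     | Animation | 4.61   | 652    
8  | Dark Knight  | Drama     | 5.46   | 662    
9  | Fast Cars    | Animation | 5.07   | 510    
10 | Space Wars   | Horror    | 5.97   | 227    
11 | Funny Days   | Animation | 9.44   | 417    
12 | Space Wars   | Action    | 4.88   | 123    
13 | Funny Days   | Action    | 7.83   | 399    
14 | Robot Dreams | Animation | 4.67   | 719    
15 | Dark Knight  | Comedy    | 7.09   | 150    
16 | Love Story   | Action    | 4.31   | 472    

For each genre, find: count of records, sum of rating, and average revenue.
SELECT genre,
       COUNT(*) as cnt,
       SUM(rating) as total_rating,
       AVG(revenue) as avg_revenue
FROM movies
GROUP BY genre

Result:
  Action: 3 records, 17.02 total rating, 331.33 avg revenue
  Animation: 4 records, 23.79 total rating, 574.50 avg revenue
  Comedy: 2 records, 15.11 total rating, 284.50 avg revenue
  Drama: 3 records, 18.62 total rating, 352.33 avg revenue
  Horror: 2 records, 11.03 total rating, 499.00 avg revenue
  Thriller: 2 records, 11.42 total rating, 235.00 avg revenue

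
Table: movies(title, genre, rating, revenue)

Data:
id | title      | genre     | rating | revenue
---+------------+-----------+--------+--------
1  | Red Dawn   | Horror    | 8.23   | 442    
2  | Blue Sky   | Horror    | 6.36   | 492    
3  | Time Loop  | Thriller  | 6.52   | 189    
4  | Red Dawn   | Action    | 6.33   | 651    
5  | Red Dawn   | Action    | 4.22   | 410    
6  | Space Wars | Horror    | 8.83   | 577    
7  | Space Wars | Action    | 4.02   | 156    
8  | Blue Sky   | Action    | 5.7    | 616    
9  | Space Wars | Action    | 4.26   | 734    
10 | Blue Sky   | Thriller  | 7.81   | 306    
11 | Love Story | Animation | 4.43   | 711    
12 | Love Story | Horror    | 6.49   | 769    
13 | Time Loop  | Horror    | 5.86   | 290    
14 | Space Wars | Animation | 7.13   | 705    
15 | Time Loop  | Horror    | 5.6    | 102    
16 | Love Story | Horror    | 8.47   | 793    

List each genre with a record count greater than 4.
SELECT genre, COUNT(*) as cnt
FROM movies
GROUP BY genre
HAVING COUNT(*) > 4

Result:
  Action: 5
  Horror: 7

Note: HAVING filters groups after aggregation, WHERE filters rows before.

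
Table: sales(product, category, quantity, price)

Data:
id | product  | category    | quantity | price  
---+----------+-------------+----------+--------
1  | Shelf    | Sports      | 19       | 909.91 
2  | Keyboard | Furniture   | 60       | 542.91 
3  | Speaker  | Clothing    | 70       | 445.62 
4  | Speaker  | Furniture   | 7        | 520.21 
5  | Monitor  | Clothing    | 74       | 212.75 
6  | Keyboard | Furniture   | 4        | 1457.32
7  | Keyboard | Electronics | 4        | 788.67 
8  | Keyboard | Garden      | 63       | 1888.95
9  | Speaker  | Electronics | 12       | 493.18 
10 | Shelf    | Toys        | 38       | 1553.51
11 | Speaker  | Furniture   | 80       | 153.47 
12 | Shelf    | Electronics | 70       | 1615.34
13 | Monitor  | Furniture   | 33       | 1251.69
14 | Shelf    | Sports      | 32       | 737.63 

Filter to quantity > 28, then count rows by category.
SELECT category, COUNT(*)
FROM sales
WHERE quantity > 28
GROUP BY category

Note: WHERE filters rows before grouping.

Result:
  Clothing: 2
  Electronics: 1
  Furniture: 3
  Garden: 1
  Sports: 1
  Toys: 1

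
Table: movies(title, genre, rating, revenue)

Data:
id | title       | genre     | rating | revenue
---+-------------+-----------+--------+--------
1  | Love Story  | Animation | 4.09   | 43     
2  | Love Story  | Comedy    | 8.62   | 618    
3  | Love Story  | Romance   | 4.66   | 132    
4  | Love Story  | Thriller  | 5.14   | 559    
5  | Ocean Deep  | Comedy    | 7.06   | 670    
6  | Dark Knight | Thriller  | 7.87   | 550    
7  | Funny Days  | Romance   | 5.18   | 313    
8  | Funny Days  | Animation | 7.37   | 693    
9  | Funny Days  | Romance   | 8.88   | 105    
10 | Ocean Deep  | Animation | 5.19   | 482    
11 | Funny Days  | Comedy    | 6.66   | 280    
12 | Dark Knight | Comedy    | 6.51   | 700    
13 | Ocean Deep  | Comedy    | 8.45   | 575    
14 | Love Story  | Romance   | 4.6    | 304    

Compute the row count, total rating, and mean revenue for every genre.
SELECT genre,
       COUNT(*) as cnt,
       SUM(rating) as total_rating,
       AVG(revenue) as avg_revenue
FROM movies
GROUP BY genre

Result:
  Animation: 3 records, 16.65 total rating, 406.00 avg revenue
  Comedy: 5 records, 37.30 total rating, 568.60 avg revenue
  Romance: 4 records, 23.32 total rating, 213.50 avg revenue
  Thriller: 2 records, 13.01 total rating, 554.50 avg revenue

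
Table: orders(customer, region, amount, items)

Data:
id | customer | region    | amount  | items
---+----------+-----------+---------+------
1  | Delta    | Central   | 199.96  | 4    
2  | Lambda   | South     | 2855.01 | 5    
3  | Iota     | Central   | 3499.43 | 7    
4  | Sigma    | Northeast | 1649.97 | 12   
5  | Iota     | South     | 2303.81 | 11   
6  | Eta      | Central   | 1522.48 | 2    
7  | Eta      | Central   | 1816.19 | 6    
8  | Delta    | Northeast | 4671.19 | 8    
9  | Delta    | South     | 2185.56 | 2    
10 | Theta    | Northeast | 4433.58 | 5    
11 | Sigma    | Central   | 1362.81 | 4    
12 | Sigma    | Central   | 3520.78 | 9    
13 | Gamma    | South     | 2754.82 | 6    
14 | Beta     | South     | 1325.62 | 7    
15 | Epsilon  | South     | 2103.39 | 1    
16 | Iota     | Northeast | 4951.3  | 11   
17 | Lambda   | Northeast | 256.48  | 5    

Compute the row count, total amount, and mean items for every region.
SELECT region,
       COUNT(*) as cnt,
       SUM(amount) as total_amount,
       AVG(items) as avg_items
FROM orders
GROUP BY region

Result:
  Central: 6 records, 11921.65 total amount, 5.33 avg items
  Northeast: 5 records, 15962.52 total amount, 8.20 avg items
  South: 6 records, 13528.21 total amount, 5.33 avg items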